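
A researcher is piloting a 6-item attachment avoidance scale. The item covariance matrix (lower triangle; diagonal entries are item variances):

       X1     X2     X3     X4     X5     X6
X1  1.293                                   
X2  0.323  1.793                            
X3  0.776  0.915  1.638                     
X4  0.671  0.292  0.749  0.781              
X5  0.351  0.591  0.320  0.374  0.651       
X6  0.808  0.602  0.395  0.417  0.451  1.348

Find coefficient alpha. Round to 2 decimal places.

Σσ²ᵢ = 1.293 + 1.793 + 1.638 + 0.781 + 0.651 + 1.348 = 7.504
Sum of the distinct covariances = 8.035
Var(T) = 7.504 + 2 × 8.035 = 23.574
α = (k/(k−1))·(1 − Σσ²ᵢ/Var(T)) = (6/5)·(1 − 7.504/23.574) = 0.82

α = 0.82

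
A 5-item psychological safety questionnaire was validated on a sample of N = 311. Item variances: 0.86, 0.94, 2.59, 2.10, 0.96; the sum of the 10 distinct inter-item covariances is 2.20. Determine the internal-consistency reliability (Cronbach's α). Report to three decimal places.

Cronbach's α = 0.464

Σσᵢ² = 0.86 + 0.94 + 2.59 + 2.10 + 0.96 = 7.45
Sum of distinct covariances = 2.20
σ²_T = Σσᵢ² + 2·Σcov = 7.45 + 2 × 2.20 = 11.85
α = (5/4)·(1 − 7.45/11.85) = 0.464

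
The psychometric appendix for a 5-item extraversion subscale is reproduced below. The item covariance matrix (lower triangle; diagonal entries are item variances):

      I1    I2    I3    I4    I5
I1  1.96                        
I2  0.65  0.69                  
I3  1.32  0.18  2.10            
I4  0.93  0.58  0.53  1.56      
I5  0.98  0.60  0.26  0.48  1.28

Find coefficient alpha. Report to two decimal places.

sum of item variances = 1.96 + 0.69 + 2.10 + 1.56 + 1.28 = 7.59
Sum of off-diagonal covariances = 6.51
total variance = 7.59 + 2 × 6.51 = 20.61
α = (k/(k−1))·(1 − sum of item variances/total variance) = (5/4)·(1 − 7.59/20.61) = 0.79

coefficient alpha = 0.79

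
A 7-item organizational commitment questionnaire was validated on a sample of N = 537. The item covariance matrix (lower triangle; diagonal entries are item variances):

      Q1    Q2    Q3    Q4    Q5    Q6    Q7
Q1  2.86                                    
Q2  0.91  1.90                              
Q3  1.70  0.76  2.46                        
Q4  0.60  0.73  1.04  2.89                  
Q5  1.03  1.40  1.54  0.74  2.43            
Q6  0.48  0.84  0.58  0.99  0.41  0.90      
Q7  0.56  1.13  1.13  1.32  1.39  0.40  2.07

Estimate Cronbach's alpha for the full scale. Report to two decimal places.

Cronbach's alpha = 0.84

ΣVar(i) = 2.86 + 1.90 + 2.46 + 2.89 + 2.43 + 0.90 + 2.07 = 15.51
Sum of off-diagonal covariances = 19.68
total variance = 15.51 + 2 × 19.68 = 54.87
α = (k/(k−1))·(1 − ΣVar(i)/total variance) = (7/6)·(1 − 15.51/54.87) = 0.84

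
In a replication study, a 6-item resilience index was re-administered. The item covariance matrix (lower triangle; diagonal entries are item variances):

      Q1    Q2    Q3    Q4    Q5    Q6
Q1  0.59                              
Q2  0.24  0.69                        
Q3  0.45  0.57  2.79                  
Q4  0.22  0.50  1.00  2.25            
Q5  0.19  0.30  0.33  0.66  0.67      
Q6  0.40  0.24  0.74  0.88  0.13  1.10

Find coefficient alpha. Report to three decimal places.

coefficient alpha = 0.754

ΣVar(i) = 0.59 + 0.69 + 2.79 + 2.25 + 0.67 + 1.10 = 8.09
Σ_{i<j} σ_ij = 6.85
σ²_total = 8.09 + 2 × 6.85 = 21.79
α = (k/(k−1))·(1 − ΣVar(i)/σ²_total) = (6/5)·(1 − 8.09/21.79) = 0.754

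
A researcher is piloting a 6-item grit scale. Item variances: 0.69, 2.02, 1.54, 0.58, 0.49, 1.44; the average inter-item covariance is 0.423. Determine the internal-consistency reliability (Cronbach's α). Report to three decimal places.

ΣVar(i) = 0.69 + 2.02 + 1.54 + 0.58 + 0.49 + 1.44 = 6.76
Sum of the 15 distinct covariances = 15 × 0.423 = 6.345
σ²_T = ΣVar(i) + 2·Σcov = 6.76 + 2 × 6.345 = 19.450
α = (6/5)·(1 − 6.76/19.450) = 0.783

Cronbach's α = 0.783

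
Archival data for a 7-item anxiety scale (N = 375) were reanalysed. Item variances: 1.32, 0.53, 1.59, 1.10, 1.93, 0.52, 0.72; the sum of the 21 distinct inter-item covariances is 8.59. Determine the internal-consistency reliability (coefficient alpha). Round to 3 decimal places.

sum of item variances = 1.32 + 0.53 + 1.59 + 1.10 + 1.93 + 0.52 + 0.72 = 7.71
Sum of distinct covariances = 8.59
Var(T) = sum of item variances + 2·Σcov = 7.71 + 2 × 8.59 = 24.89
α = (7/6)·(1 − 7.71/24.89) = 0.805

α = 0.805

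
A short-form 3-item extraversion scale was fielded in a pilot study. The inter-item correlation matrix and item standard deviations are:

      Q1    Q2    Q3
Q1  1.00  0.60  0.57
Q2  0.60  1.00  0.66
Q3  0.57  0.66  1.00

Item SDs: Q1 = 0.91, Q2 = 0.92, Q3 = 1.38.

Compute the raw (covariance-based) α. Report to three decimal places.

Σσ²ᵢ = 0.91² + 0.92² + 1.38² = 3.5789
Covariances σ_ij = r_ij · s_i · s_j:
  σ(Q1,Q2) = 0.60 × 0.91 × 0.92 = 0.5023
  σ(Q1,Q3) = 0.57 × 0.91 × 1.38 = 0.7158
  σ(Q2,Q3) = 0.66 × 0.92 × 1.38 = 0.8379
σ²_T = Σσ²ᵢ + 2·Σσ_ij = 3.5789 + 2 × 2.0560 = 7.6909
α = (3/2)·(1 − 3.5789/7.6909) = 0.802

α = 0.802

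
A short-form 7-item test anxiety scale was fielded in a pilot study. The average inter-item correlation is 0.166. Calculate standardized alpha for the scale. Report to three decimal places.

Standardized α = k·r̄ / (1 + (k−1)·r̄) = 7 × 0.166 / (1 + 6 × 0.166)
  = 1.1620 / 1.9960 = 0.582

standardized alpha = 0.582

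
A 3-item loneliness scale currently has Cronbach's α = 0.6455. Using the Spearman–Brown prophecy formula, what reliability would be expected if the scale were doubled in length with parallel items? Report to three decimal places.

predicted reliability = 0.785

Length factor m = 2
α' = m·α / (1 + (m−1)·α)
   = 2 × 0.6455 / (1 + (2 − 1) × 0.6455)
   = 1.2910 / 1.6455 = 0.785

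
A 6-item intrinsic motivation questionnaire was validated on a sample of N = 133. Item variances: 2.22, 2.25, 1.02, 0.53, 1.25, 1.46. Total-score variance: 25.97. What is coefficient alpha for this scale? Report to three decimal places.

coefficient alpha = 0.797

sum of item variances = 2.22 + 2.25 + 1.02 + 0.53 + 1.25 + 1.46 = 8.73
α = (k/(k−1))·(1 − sum of item variances/σ²_total) = (6/5)·(1 − 8.73/25.97) = 0.797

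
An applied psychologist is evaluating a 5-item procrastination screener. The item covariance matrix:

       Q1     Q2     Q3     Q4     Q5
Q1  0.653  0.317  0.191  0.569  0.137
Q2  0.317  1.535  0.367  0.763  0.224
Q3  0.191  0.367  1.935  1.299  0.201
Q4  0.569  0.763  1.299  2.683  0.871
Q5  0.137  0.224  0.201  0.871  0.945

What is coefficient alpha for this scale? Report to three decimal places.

α = 0.700

Σσ²ᵢ = 0.653 + 1.535 + 1.935 + 2.683 + 0.945 = 7.751
Σ_{i<j} σ_ij = 4.939
σ²_T = 7.751 + 2 × 4.939 = 17.629
α = (k/(k−1))·(1 − Σσ²ᵢ/σ²_T) = (5/4)·(1 − 7.751/17.629) = 0.700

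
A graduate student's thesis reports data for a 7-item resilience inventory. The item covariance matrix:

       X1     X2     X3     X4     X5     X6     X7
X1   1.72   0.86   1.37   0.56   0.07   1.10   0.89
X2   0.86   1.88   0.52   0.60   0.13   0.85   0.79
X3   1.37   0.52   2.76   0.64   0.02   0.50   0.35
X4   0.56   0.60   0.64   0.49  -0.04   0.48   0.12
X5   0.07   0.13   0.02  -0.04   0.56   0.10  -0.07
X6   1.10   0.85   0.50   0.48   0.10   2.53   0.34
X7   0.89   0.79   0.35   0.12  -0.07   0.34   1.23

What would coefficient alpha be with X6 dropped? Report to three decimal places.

Remaining items: X1, X2, X3, X4, X5, X7 (k = 6).
Σσᵢ² = 1.72 + 1.88 + 2.76 + 0.49 + 0.56 + 1.23 = 8.64
total variance = 8.64 + 2 × 6.81 = 22.26
α (item deleted) = (6/5)·(1 − 8.64/22.26) = 0.734

coefficient alpha = 0.734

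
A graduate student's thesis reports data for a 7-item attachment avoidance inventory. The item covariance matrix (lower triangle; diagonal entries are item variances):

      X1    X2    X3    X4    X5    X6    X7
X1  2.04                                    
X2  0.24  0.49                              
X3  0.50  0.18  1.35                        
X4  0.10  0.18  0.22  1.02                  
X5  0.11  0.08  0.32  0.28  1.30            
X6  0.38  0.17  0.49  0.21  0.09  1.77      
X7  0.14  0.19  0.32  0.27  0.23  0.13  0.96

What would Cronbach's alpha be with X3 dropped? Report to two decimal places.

Remaining items: X1, X2, X4, X5, X6, X7 (k = 6).
sum of item variances = 2.04 + 0.49 + 1.02 + 1.30 + 1.77 + 0.96 = 7.58
total variance = 7.58 + 2 × 2.80 = 13.18
α (item deleted) = (6/5)·(1 − 7.58/13.18) = 0.51

α = 0.51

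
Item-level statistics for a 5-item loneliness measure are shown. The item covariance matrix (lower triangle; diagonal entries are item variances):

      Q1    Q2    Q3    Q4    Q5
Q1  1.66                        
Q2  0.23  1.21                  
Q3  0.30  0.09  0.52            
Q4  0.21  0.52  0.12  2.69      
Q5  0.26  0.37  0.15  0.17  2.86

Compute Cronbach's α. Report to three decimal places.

Σσᵢ² = 1.66 + 1.21 + 0.52 + 2.69 + 2.86 = 8.94
Σ_{i<j} σ_ij = 2.42
σ²_T = 8.94 + 2 × 2.42 = 13.78
α = (k/(k−1))·(1 − Σσᵢ²/σ²_T) = (5/4)·(1 − 8.94/13.78) = 0.439

α = 0.439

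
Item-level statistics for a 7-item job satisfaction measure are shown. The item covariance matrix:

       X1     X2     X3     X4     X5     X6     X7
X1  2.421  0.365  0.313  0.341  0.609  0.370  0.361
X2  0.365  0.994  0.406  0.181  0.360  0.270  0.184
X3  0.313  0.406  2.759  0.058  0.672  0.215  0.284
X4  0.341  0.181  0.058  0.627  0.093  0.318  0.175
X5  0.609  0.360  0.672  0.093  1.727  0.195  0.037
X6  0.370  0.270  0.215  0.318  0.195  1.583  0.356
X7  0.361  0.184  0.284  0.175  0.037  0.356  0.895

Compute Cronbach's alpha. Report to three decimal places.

sum of item variances = 2.421 + 0.994 + 2.759 + 0.627 + 1.727 + 1.583 + 0.895 = 11.006
Sum of the distinct covariances = 6.163
Var(T) = 11.006 + 2 × 6.163 = 23.332
α = (k/(k−1))·(1 − sum of item variances/Var(T)) = (7/6)·(1 − 11.006/23.332) = 0.616

Cronbach's alpha = 0.616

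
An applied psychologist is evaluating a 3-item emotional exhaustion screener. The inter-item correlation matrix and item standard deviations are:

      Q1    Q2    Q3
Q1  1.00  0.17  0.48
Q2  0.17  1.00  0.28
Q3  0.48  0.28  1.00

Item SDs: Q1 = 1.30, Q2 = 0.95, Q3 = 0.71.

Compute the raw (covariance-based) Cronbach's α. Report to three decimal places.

Cronbach's α = 0.528

Σσ²ᵢ = 1.30² + 0.95² + 0.71² = 3.0966
Covariances σ_ij = r_ij · s_i · s_j:
  σ(Q1,Q2) = 0.17 × 1.30 × 0.95 = 0.2100
  σ(Q1,Q3) = 0.48 × 1.30 × 0.71 = 0.4430
  σ(Q2,Q3) = 0.28 × 0.95 × 0.71 = 0.1889
σ²_T = Σσ²ᵢ + 2·Σσ_ij = 3.0966 + 2 × 0.8419 = 4.7804
α = (3/2)·(1 − 3.0966/4.7804) = 0.528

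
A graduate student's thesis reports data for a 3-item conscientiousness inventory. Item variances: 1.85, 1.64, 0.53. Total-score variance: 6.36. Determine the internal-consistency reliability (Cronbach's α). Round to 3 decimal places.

Σσᵢ² = 1.85 + 1.64 + 0.53 = 4.02
α = (k/(k−1))·(1 − Σσᵢ²/total variance) = (3/2)·(1 − 4.02/6.36) = 0.552

Cronbach's α = 0.552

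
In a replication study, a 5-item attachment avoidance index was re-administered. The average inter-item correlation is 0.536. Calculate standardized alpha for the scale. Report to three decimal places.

standardized alpha = 0.852

Standardized α = k·r̄ / (1 + (k−1)·r̄) = 5 × 0.536 / (1 + 4 × 0.536)
  = 2.6800 / 3.1440 = 0.852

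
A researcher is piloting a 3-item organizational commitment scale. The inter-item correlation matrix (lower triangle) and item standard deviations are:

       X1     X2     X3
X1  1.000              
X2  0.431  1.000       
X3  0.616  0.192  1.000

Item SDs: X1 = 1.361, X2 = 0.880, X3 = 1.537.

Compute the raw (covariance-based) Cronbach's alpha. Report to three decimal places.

Cronbach's alpha = 0.679

Σσ²ᵢ = 1.361² + 0.880² + 1.537² = 4.9891
Covariances σ_ij = r_ij · s_i · s_j:
  σ(X1,X2) = 0.431 × 1.361 × 0.880 = 0.5162
  σ(X1,X3) = 0.616 × 1.361 × 1.537 = 1.2886
  σ(X2,X3) = 0.192 × 0.880 × 1.537 = 0.2597
σ²_T = Σσ²ᵢ + 2·Σσ_ij = 4.9891 + 2 × 2.0645 = 9.1181
α = (3/2)·(1 − 4.9891/9.1181) = 0.679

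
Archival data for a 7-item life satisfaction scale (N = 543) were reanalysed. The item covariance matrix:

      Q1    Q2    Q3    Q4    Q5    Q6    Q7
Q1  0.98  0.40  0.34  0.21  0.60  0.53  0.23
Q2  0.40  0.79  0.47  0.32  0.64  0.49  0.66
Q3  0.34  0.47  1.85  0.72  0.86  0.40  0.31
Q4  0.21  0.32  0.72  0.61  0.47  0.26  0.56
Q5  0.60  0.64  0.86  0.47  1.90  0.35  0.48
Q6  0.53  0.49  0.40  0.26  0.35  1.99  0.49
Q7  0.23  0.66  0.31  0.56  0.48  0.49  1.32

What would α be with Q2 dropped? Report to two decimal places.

α = 0.73

Remaining items: Q1, Q3, Q4, Q5, Q6, Q7 (k = 6).
ΣVar(i) = 0.98 + 1.85 + 0.61 + 1.90 + 1.99 + 1.32 = 8.65
total variance = 8.65 + 2 × 6.81 = 22.27
α (item deleted) = (6/5)·(1 − 8.65/22.27) = 0.73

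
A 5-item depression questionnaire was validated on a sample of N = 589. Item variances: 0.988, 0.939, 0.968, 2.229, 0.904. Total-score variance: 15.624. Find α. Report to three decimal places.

sum of item variances = 0.988 + 0.939 + 0.968 + 2.229 + 0.904 = 6.028
α = (k/(k−1))·(1 − sum of item variances/σ²_T) = (5/4)·(1 − 6.028/15.624) = 0.768

α = 0.768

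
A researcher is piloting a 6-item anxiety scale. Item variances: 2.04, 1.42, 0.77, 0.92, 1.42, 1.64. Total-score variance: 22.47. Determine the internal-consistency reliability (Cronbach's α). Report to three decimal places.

α = 0.762

Σσᵢ² = 2.04 + 1.42 + 0.77 + 0.92 + 1.42 + 1.64 = 8.21
α = (k/(k−1))·(1 − Σσᵢ²/σ²_total) = (6/5)·(1 − 8.21/22.47) = 0.762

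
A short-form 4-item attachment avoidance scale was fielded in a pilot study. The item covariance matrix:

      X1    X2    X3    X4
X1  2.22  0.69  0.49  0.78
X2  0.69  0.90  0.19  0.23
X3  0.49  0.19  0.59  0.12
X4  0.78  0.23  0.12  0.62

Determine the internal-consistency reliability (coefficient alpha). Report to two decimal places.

Σσᵢ² = 2.22 + 0.90 + 0.59 + 0.62 = 4.33
Sum of off-diagonal covariances = 2.50
σ²_total = 4.33 + 2 × 2.50 = 9.33
α = (k/(k−1))·(1 − Σσᵢ²/σ²_total) = (4/3)·(1 − 4.33/9.33) = 0.71

coefficient alpha = 0.71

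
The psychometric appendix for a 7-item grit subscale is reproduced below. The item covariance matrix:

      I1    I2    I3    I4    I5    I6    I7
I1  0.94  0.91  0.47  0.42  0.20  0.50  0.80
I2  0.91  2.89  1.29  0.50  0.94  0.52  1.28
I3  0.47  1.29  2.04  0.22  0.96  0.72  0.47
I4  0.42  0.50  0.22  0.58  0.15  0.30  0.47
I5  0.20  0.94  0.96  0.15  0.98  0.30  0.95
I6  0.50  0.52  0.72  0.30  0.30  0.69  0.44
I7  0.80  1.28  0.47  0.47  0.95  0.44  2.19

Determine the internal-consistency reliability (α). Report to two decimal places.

α = 0.83

ΣVar(i) = 0.94 + 2.89 + 2.04 + 0.58 + 0.98 + 0.69 + 2.19 = 10.31
Σ_{i<j} σ_ij = 12.81
Var(T) = 10.31 + 2 × 12.81 = 35.93
α = (k/(k−1))·(1 − ΣVar(i)/Var(T)) = (7/6)·(1 − 10.31/35.93) = 0.83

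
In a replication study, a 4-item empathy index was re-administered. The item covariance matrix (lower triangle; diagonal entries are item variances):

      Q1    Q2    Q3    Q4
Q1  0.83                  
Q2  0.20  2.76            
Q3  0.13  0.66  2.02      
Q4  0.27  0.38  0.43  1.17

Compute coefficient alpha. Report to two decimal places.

coefficient alpha = 0.51

Σσᵢ² = 0.83 + 2.76 + 2.02 + 1.17 = 6.78
Σ_{i<j} σ_ij = 2.07
σ²_T = 6.78 + 2 × 2.07 = 10.92
α = (k/(k−1))·(1 − Σσᵢ²/σ²_T) = (4/3)·(1 − 6.78/10.92) = 0.51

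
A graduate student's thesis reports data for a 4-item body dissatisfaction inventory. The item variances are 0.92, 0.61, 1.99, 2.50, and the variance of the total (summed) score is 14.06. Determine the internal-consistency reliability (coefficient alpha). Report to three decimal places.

Σσ²ᵢ = 0.92 + 0.61 + 1.99 + 2.50 = 6.02
α = (k/(k−1))·(1 − Σσ²ᵢ/σ²_T) = (4/3)·(1 − 6.02/14.06) = 0.762

α = 0.762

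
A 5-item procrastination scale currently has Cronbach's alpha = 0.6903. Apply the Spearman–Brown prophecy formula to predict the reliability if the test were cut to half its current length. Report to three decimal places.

Length factor m = 1/2
α' = m·α / (1 − (1−m)·α)
   = 1/2 × 0.6903 / (1 − (1 − 1/2) × 0.6903)
   = 0.3452 / 0.6548 = 0.527

predicted reliability = 0.527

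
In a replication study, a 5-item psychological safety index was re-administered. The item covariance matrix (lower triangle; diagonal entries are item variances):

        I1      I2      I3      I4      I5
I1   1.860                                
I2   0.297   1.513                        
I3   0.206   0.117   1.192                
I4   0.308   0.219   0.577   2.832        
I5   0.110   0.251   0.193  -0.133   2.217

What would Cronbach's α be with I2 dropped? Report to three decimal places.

α = 0.317

Remaining items: I1, I3, I4, I5 (k = 4).
Σσᵢ² = 1.860 + 1.192 + 2.832 + 2.217 = 8.101
Var(T) = 8.101 + 2 × 1.261 = 10.623
α (item deleted) = (4/3)·(1 − 8.101/10.623) = 0.317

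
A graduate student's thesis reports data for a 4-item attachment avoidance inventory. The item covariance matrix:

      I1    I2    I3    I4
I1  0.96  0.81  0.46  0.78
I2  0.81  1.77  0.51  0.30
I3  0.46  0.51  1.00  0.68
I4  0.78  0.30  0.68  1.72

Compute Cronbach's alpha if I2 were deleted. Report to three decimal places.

Remaining items: I1, I3, I4 (k = 3).
Σσᵢ² = 0.96 + 1.00 + 1.72 = 3.68
σ²_total = 3.68 + 2 × 1.92 = 7.52
α (item deleted) = (3/2)·(1 − 3.68/7.52) = 0.766

α = 0.766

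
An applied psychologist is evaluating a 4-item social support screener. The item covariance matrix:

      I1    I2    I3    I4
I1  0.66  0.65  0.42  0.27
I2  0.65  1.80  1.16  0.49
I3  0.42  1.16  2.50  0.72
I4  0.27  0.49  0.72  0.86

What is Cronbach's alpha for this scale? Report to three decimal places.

Σσᵢ² = 0.66 + 1.80 + 2.50 + 0.86 = 5.82
Sum of off-diagonal covariances = 3.71
σ²_total = 5.82 + 2 × 3.71 = 13.24
α = (k/(k−1))·(1 − Σσᵢ²/σ²_total) = (4/3)·(1 − 5.82/13.24) = 0.747

α = 0.747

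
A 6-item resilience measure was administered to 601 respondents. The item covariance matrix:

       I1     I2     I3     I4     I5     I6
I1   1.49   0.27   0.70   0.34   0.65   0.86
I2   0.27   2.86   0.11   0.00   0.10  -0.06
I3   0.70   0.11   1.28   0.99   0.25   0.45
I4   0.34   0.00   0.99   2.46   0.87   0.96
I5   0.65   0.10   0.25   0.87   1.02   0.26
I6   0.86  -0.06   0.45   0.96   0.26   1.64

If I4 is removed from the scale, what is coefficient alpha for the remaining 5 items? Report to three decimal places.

Remaining items: I1, I2, I3, I5, I6 (k = 5).
Σσ²ᵢ = 1.49 + 2.86 + 1.28 + 1.02 + 1.64 = 8.29
Var(T) = 8.29 + 2 × 3.59 = 15.47
α (item deleted) = (5/4)·(1 − 8.29/15.47) = 0.580

α = 0.580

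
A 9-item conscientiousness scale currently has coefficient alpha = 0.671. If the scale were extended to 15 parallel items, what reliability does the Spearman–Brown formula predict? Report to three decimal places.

Length factor m = 15/9 = 1.6667
α' = m·α / (1 + (m−1)·α)
   = 15/9 × 0.671 / (1 + (15/9 − 1) × 0.671)
   = 1.1183 / 1.4473 = 0.773

predicted reliability = 0.773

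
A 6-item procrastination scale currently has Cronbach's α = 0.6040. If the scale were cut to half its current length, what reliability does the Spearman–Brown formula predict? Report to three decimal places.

predicted reliability = 0.433

Length factor m = 1/2
α' = m·α / (1 − (1−m)·α)
   = 1/2 × 0.6040 / (1 − (1 − 1/2) × 0.6040)
   = 0.3020 / 0.6980 = 0.433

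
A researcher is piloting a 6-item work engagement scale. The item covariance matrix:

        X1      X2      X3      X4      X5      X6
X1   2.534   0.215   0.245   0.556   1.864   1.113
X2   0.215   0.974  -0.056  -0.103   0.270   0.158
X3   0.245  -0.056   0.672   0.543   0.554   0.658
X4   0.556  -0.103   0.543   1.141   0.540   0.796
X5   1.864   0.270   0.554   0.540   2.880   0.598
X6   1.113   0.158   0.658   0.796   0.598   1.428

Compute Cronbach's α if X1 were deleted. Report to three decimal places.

Remaining items: X2, X3, X4, X5, X6 (k = 5).
Σσᵢ² = 0.974 + 0.672 + 1.141 + 2.880 + 1.428 = 7.095
σ²_total = 7.095 + 2 × 3.958 = 15.011
α (item deleted) = (5/4)·(1 − 7.095/15.011) = 0.659

α = 0.659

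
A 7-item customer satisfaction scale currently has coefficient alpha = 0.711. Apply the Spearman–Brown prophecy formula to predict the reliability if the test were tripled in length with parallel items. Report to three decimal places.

Length factor m = 3
α' = m·α / (1 + (m−1)·α)
   = 3 × 0.711 / (1 + (3 − 1) × 0.711)
   = 2.1330 / 2.4220 = 0.881

predicted reliability = 0.881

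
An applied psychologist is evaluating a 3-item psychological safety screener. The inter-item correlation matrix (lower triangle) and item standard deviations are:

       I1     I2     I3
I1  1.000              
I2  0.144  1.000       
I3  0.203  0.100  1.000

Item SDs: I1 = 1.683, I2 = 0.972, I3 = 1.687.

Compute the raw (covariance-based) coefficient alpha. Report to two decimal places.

coefficient alpha = 0.34

Σσ²ᵢ = 1.683² + 0.972² + 1.687² = 6.6232
Covariances σ_ij = r_ij · s_i · s_j:
  σ(I1,I2) = 0.144 × 1.683 × 0.972 = 0.2356
  σ(I1,I3) = 0.203 × 1.683 × 1.687 = 0.5764
  σ(I2,I3) = 0.100 × 0.972 × 1.687 = 0.1640
σ²_T = Σσ²ᵢ + 2·Σσ_ij = 6.6232 + 2 × 0.9760 = 8.5752
α = (3/2)·(1 − 6.6232/8.5752) = 0.34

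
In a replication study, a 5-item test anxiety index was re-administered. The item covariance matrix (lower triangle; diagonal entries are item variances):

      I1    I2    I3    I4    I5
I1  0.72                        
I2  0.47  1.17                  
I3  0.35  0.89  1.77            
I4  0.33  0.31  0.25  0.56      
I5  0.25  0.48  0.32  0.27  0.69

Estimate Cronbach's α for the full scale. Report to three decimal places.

Σσᵢ² = 0.72 + 1.17 + 1.77 + 0.56 + 0.69 = 4.91
Sum of off-diagonal covariances = 3.92
Var(T) = 4.91 + 2 × 3.92 = 12.75
α = (k/(k−1))·(1 − Σσᵢ²/Var(T)) = (5/4)·(1 − 4.91/12.75) = 0.769

α = 0.769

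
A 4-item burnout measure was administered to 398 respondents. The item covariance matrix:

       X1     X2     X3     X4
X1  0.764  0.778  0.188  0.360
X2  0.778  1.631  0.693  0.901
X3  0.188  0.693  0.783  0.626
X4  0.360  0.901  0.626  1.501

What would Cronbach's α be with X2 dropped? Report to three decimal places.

Remaining items: X1, X3, X4 (k = 3).
Σσᵢ² = 0.764 + 0.783 + 1.501 = 3.048
σ²_T = 3.048 + 2 × 1.174 = 5.396
α (item deleted) = (3/2)·(1 − 3.048/5.396) = 0.653

α = 0.653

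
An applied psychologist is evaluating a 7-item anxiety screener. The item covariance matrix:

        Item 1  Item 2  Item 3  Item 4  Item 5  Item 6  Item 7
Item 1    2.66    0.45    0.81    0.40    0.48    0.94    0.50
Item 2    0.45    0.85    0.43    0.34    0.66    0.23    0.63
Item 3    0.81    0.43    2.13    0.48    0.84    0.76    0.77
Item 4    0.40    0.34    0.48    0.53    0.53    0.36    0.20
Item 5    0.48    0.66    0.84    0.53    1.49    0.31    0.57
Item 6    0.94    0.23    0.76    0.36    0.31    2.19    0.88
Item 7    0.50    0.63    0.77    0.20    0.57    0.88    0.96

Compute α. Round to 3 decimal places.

Σσ²ᵢ = 2.66 + 0.85 + 2.13 + 0.53 + 1.49 + 2.19 + 0.96 = 10.81
Σ_{i<j} σ_ij = 11.57
σ²_T = 10.81 + 2 × 11.57 = 33.95
α = (k/(k−1))·(1 − Σσ²ᵢ/σ²_T) = (7/6)·(1 − 10.81/33.95) = 0.795

α = 0.795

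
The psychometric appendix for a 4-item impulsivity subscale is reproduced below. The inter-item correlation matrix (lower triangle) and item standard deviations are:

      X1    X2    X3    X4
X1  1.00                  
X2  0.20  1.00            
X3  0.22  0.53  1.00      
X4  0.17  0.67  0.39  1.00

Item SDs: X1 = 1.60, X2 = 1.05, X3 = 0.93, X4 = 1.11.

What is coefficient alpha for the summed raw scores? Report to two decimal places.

Σσ²ᵢ = 1.60² + 1.05² + 0.93² + 1.11² = 5.7595
Covariances σ_ij = r_ij · s_i · s_j:
  σ(X1,X2) = 0.20 × 1.60 × 1.05 = 0.3360
  σ(X1,X3) = 0.22 × 1.60 × 0.93 = 0.3274
  σ(X1,X4) = 0.17 × 1.60 × 1.11 = 0.3019
  σ(X2,X3) = 0.53 × 1.05 × 0.93 = 0.5175
  σ(X2,X4) = 0.67 × 1.05 × 1.11 = 0.7809
  σ(X3,X4) = 0.39 × 0.93 × 1.11 = 0.4026
σ²_T = Σσ²ᵢ + 2·Σσ_ij = 5.7595 + 2 × 2.6663 = 11.0921
α = (4/3)·(1 − 5.7595/11.0921) = 0.64

α = 0.64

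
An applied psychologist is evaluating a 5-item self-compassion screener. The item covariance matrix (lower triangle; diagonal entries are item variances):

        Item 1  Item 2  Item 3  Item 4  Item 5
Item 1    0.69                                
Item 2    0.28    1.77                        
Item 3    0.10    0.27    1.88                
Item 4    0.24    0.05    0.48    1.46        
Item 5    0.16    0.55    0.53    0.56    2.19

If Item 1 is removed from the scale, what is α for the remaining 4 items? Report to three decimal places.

α = 0.534

Remaining items: Item 2, Item 3, Item 4, Item 5 (k = 4).
ΣVar(i) = 1.77 + 1.88 + 1.46 + 2.19 = 7.30
σ²_T = 7.30 + 2 × 2.44 = 12.18
α (item deleted) = (4/3)·(1 − 7.30/12.18) = 0.534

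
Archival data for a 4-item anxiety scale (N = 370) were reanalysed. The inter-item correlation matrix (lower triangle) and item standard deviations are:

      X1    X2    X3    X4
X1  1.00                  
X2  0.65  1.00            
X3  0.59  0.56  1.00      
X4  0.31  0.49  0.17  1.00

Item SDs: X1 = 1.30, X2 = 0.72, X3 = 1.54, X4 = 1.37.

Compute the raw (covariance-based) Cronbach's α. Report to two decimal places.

α = 0.72

Σσ²ᵢ = 1.30² + 0.72² + 1.54² + 1.37² = 6.4569
Covariances σ_ij = r_ij · s_i · s_j:
  σ(X1,X2) = 0.65 × 1.30 × 0.72 = 0.6084
  σ(X1,X3) = 0.59 × 1.30 × 1.54 = 1.1812
  σ(X1,X4) = 0.31 × 1.30 × 1.37 = 0.5521
  σ(X2,X3) = 0.56 × 0.72 × 1.54 = 0.6209
  σ(X2,X4) = 0.49 × 0.72 × 1.37 = 0.4833
  σ(X3,X4) = 0.17 × 1.54 × 1.37 = 0.3587
σ²_T = Σσ²ᵢ + 2·Σσ_ij = 6.4569 + 2 × 3.8046 = 14.0661
α = (4/3)·(1 − 6.4569/14.0661) = 0.72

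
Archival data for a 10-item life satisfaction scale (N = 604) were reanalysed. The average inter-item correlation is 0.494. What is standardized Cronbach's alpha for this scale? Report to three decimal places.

α = 0.907

Standardized α = k·r̄ / (1 + (k−1)·r̄) = 10 × 0.494 / (1 + 9 × 0.494)
  = 4.9400 / 5.4460 = 0.907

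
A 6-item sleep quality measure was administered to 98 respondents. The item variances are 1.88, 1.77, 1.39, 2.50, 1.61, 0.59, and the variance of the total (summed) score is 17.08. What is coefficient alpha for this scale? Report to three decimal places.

coefficient alpha = 0.516

Σσᵢ² = 1.88 + 1.77 + 1.39 + 2.50 + 1.61 + 0.59 = 9.74
α = (k/(k−1))·(1 − Σσᵢ²/σ²_T) = (6/5)·(1 − 9.74/17.08) = 0.516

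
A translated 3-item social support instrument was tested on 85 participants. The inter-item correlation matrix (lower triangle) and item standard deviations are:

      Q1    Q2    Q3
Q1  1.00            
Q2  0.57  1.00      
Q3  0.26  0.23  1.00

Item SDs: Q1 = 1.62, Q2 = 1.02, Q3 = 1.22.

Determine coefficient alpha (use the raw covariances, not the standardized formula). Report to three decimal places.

coefficient alpha = 0.605

Σσ²ᵢ = 1.62² + 1.02² + 1.22² = 5.1532
Covariances σ_ij = r_ij · s_i · s_j:
  σ(Q1,Q2) = 0.57 × 1.62 × 1.02 = 0.9419
  σ(Q1,Q3) = 0.26 × 1.62 × 1.22 = 0.5139
  σ(Q2,Q3) = 0.23 × 1.02 × 1.22 = 0.2862
σ²_T = Σσ²ᵢ + 2·Σσ_ij = 5.1532 + 2 × 1.7420 = 8.6372
α = (3/2)·(1 − 5.1532/8.6372) = 0.605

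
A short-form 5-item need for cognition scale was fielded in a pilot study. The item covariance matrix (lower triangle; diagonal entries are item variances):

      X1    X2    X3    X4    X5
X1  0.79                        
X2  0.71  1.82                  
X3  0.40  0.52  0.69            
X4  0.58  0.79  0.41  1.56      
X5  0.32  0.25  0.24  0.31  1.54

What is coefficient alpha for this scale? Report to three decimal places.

coefficient alpha = 0.733

sum of item variances = 0.79 + 1.82 + 0.69 + 1.56 + 1.54 = 6.40
Σ_{i<j} σ_ij = 4.53
Var(T) = 6.40 + 2 × 4.53 = 15.46
α = (k/(k−1))·(1 − sum of item variances/Var(T)) = (5/4)·(1 − 6.40/15.46) = 0.733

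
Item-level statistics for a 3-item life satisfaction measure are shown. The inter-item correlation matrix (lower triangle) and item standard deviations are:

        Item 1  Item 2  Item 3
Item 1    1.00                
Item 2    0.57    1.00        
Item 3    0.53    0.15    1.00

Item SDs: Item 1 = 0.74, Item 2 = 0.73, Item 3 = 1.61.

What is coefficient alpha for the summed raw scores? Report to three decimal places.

coefficient alpha = 0.567

Σσ²ᵢ = 0.74² + 0.73² + 1.61² = 3.6726
Covariances σ_ij = r_ij · s_i · s_j:
  σ(Item 1,Item 2) = 0.57 × 0.74 × 0.73 = 0.3079
  σ(Item 1,Item 3) = 0.53 × 0.74 × 1.61 = 0.6314
  σ(Item 2,Item 3) = 0.15 × 0.73 × 1.61 = 0.1763
σ²_T = Σσ²ᵢ + 2·Σσ_ij = 3.6726 + 2 × 1.1156 = 5.9038
α = (3/2)·(1 − 3.6726/5.9038) = 0.567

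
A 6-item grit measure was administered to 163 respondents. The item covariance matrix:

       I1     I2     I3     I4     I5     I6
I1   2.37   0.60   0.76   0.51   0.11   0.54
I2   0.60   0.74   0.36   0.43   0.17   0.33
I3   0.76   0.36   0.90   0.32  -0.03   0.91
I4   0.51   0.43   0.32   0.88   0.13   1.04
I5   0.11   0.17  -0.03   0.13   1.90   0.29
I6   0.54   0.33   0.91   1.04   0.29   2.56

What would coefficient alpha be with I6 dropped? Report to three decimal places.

Remaining items: I1, I2, I3, I4, I5 (k = 5).
Σσ²ᵢ = 2.37 + 0.74 + 0.90 + 0.88 + 1.90 = 6.79
Var(T) = 6.79 + 2 × 3.36 = 13.51
α (item deleted) = (5/4)·(1 − 6.79/13.51) = 0.622

α = 0.622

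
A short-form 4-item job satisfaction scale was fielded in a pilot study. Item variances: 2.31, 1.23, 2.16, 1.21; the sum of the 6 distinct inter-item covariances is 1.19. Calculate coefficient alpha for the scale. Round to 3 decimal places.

α = 0.342

ΣVar(i) = 2.31 + 1.23 + 2.16 + 1.21 = 6.91
Sum of distinct covariances = 1.19
total variance = ΣVar(i) + 2·Σcov = 6.91 + 2 × 1.19 = 9.29
α = (4/3)·(1 − 6.91/9.29) = 0.342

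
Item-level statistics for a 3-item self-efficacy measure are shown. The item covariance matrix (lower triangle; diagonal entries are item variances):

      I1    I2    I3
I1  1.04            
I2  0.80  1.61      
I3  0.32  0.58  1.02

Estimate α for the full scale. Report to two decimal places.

α = 0.72

Σσ²ᵢ = 1.04 + 1.61 + 1.02 = 3.67
Σ_{i<j} σ_ij = 1.70
σ²_T = 3.67 + 2 × 1.70 = 7.07
α = (k/(k−1))·(1 − Σσ²ᵢ/σ²_T) = (3/2)·(1 − 3.67/7.07) = 0.72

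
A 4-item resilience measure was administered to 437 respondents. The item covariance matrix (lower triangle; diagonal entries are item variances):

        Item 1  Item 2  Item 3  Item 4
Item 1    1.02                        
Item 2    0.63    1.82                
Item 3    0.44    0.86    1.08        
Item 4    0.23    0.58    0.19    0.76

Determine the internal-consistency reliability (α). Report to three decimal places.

α = 0.741

Σσ²ᵢ = 1.02 + 1.82 + 1.08 + 0.76 = 4.68
Σ_{i<j} σ_ij = 2.93
total variance = 4.68 + 2 × 2.93 = 10.54
α = (k/(k−1))·(1 − Σσ²ᵢ/total variance) = (4/3)·(1 − 4.68/10.54) = 0.741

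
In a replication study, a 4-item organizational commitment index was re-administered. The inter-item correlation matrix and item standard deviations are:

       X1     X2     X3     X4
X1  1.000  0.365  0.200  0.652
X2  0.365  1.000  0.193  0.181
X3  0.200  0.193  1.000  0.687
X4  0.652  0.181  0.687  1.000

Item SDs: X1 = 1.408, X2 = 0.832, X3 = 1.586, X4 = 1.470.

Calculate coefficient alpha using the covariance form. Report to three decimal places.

Σσ²ᵢ = 1.408² + 0.832² + 1.586² + 1.470² = 7.3510
Covariances σ_ij = r_ij · s_i · s_j:
  σ(X1,X2) = 0.365 × 1.408 × 0.832 = 0.4276
  σ(X1,X3) = 0.200 × 1.408 × 1.586 = 0.4466
  σ(X1,X4) = 0.652 × 1.408 × 1.470 = 1.3495
  σ(X2,X3) = 0.193 × 0.832 × 1.586 = 0.2547
  σ(X2,X4) = 0.181 × 0.832 × 1.470 = 0.2214
  σ(X3,X4) = 0.687 × 1.586 × 1.470 = 1.6017
σ²_T = Σσ²ᵢ + 2·Σσ_ij = 7.3510 + 2 × 4.3015 = 15.9540
α = (4/3)·(1 − 7.3510/15.9540) = 0.719

coefficient alpha = 0.719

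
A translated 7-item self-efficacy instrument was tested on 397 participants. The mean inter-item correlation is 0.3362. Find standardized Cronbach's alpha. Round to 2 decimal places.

α = 0.78

Standardized α = k·r̄ / (1 + (k−1)·r̄) = 7 × 0.3362 / (1 + 6 × 0.3362)
  = 2.3534 / 3.0172 = 0.78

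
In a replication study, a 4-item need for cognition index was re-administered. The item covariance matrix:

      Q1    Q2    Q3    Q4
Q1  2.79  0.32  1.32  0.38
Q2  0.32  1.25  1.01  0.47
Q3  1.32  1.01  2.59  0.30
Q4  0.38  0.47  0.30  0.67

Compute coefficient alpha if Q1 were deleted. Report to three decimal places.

Remaining items: Q2, Q3, Q4 (k = 3).
ΣVar(i) = 1.25 + 2.59 + 0.67 = 4.51
σ²_total = 4.51 + 2 × 1.78 = 8.07
α (item deleted) = (3/2)·(1 − 4.51/8.07) = 0.662

coefficient alpha = 0.662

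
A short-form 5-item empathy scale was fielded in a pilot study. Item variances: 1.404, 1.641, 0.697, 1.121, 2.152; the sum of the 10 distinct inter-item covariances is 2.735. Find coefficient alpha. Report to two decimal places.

coefficient alpha = 0.55

Σσ²ᵢ = 1.404 + 1.641 + 0.697 + 1.121 + 2.152 = 7.015
Sum of distinct covariances = 2.735
Var(T) = Σσ²ᵢ + 2·Σcov = 7.015 + 2 × 2.735 = 12.485
α = (5/4)·(1 − 7.015/12.485) = 0.55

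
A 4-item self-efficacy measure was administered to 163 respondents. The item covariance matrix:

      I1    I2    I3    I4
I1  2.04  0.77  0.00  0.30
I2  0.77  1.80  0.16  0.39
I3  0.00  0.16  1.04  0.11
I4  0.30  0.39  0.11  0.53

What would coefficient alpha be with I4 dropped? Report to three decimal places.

coefficient alpha = 0.414

Remaining items: I1, I2, I3 (k = 3).
Σσ²ᵢ = 2.04 + 1.80 + 1.04 = 4.88
σ²_total = 4.88 + 2 × 0.93 = 6.74
α (item deleted) = (3/2)·(1 − 4.88/6.74) = 0.414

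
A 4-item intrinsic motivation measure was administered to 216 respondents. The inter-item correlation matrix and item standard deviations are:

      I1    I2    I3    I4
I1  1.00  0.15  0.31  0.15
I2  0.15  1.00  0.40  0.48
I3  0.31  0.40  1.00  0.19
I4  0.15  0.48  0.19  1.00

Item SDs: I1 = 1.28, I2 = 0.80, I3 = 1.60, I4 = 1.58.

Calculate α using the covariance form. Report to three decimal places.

α = 0.564

Σσ²ᵢ = 1.28² + 0.80² + 1.60² + 1.58² = 7.3348
Covariances σ_ij = r_ij · s_i · s_j:
  σ(I1,I2) = 0.15 × 1.28 × 0.80 = 0.1536
  σ(I1,I3) = 0.31 × 1.28 × 1.60 = 0.6349
  σ(I1,I4) = 0.15 × 1.28 × 1.58 = 0.3034
  σ(I2,I3) = 0.40 × 0.80 × 1.60 = 0.5120
  σ(I2,I4) = 0.48 × 0.80 × 1.58 = 0.6067
  σ(I3,I4) = 0.19 × 1.60 × 1.58 = 0.4803
σ²_T = Σσ²ᵢ + 2·Σσ_ij = 7.3348 + 2 × 2.6909 = 12.7166
α = (4/3)·(1 − 7.3348/12.7166) = 0.564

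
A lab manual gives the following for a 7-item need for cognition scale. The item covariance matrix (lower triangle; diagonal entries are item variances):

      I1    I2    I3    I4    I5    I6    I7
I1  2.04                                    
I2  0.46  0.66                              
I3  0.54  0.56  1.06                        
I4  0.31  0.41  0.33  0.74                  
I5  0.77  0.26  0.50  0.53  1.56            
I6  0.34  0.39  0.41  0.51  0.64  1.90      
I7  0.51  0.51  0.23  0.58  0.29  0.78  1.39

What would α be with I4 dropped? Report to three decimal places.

Remaining items: I1, I2, I3, I5, I6, I7 (k = 6).
sum of item variances = 2.04 + 0.66 + 1.06 + 1.56 + 1.90 + 1.39 = 8.61
total variance = 8.61 + 2 × 7.19 = 22.99
α (item deleted) = (6/5)·(1 − 8.61/22.99) = 0.751

α = 0.751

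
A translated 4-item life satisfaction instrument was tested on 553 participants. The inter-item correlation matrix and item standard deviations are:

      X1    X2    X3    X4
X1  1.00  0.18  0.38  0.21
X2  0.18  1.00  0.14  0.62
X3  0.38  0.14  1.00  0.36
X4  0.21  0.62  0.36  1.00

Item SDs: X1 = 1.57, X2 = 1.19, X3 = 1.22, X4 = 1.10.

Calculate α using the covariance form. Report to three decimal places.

Σσ²ᵢ = 1.57² + 1.19² + 1.22² + 1.10² = 6.5794
Covariances σ_ij = r_ij · s_i · s_j:
  σ(X1,X2) = 0.18 × 1.57 × 1.19 = 0.3363
  σ(X1,X3) = 0.38 × 1.57 × 1.22 = 0.7279
  σ(X1,X4) = 0.21 × 1.57 × 1.10 = 0.3627
  σ(X2,X3) = 0.14 × 1.19 × 1.22 = 0.2033
  σ(X2,X4) = 0.62 × 1.19 × 1.10 = 0.8116
  σ(X3,X4) = 0.36 × 1.22 × 1.10 = 0.4831
σ²_T = Σσ²ᵢ + 2·Σσ_ij = 6.5794 + 2 × 2.9249 = 12.4292
α = (4/3)·(1 − 6.5794/12.4292) = 0.628

α = 0.628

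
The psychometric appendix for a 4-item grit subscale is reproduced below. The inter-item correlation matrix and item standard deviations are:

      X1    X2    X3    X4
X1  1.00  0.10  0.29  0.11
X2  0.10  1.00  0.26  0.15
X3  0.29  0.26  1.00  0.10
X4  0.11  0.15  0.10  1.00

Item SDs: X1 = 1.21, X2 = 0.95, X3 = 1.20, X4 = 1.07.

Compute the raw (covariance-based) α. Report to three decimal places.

Σσ²ᵢ = 1.21² + 0.95² + 1.20² + 1.07² = 4.9515
Covariances σ_ij = r_ij · s_i · s_j:
  σ(X1,X2) = 0.10 × 1.21 × 0.95 = 0.1149
  σ(X1,X3) = 0.29 × 1.21 × 1.20 = 0.4211
  σ(X1,X4) = 0.11 × 1.21 × 1.07 = 0.1424
  σ(X2,X3) = 0.26 × 0.95 × 1.20 = 0.2964
  σ(X2,X4) = 0.15 × 0.95 × 1.07 = 0.1525
  σ(X3,X4) = 0.10 × 1.20 × 1.07 = 0.1284
σ²_T = Σσ²ᵢ + 2·Σσ_ij = 4.9515 + 2 × 1.2557 = 7.4629
α = (4/3)·(1 − 4.9515/7.4629) = 0.449

α = 0.449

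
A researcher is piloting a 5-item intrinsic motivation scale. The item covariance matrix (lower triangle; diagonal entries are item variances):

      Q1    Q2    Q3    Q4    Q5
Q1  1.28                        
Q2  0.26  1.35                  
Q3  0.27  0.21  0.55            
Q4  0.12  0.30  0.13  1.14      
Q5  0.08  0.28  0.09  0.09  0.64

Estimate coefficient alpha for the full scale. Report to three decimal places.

coefficient alpha = 0.531

Σσᵢ² = 1.28 + 1.35 + 0.55 + 1.14 + 0.64 = 4.96
Σ_{i<j} σ_ij = 1.83
σ²_T = 4.96 + 2 × 1.83 = 8.62
α = (k/(k−1))·(1 − Σσᵢ²/σ²_T) = (5/4)·(1 − 4.96/8.62) = 0.531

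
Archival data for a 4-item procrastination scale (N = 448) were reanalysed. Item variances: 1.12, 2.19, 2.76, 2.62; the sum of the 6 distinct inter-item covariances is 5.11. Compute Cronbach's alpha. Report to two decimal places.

Σσᵢ² = 1.12 + 2.19 + 2.76 + 2.62 = 8.69
Sum of distinct covariances = 5.11
total variance = Σσᵢ² + 2·Σcov = 8.69 + 2 × 5.11 = 18.91
α = (4/3)·(1 − 8.69/18.91) = 0.72

Cronbach's alpha = 0.72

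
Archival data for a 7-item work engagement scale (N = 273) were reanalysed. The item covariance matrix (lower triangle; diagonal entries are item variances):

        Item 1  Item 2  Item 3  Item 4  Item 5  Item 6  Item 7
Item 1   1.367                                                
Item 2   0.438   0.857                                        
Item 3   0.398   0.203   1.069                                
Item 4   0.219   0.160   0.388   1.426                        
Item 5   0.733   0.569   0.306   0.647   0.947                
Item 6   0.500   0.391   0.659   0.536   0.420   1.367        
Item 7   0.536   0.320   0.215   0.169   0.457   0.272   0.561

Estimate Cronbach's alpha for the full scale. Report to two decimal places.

Σσ²ᵢ = 1.367 + 0.857 + 1.069 + 1.426 + 0.947 + 1.367 + 0.561 = 7.594
Sum of the distinct covariances = 8.536
σ²_total = 7.594 + 2 × 8.536 = 24.666
α = (k/(k−1))·(1 − Σσ²ᵢ/σ²_total) = (7/6)·(1 − 7.594/24.666) = 0.81

α = 0.81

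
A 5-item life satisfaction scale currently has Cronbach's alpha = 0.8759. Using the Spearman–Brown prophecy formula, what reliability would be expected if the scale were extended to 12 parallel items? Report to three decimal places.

Length factor m = 12/5 = 2.4000
α' = m·α / (1 + (m−1)·α)
   = 12/5 × 0.8759 / (1 + (12/5 − 1) × 0.8759)
   = 2.1022 / 2.2263 = 0.944

predicted reliability = 0.944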